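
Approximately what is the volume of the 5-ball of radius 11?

V = 1288408·π^2/15 ≈ 847738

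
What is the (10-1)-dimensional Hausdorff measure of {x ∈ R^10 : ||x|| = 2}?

|∂B_10(2)| = 128·π^5/3 ≈ 13056.8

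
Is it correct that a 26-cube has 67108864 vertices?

True. The 26-cube has 2^26 = 67108864 vertices.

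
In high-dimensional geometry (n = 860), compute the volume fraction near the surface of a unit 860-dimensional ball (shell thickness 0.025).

1 - (1-0.025)^860 ≈ 1 - 3.499e-10 ≈ (100 - 3.5e-08)%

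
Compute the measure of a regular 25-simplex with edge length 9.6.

Volume = 9.6^25 · √(26/2^25) / 25! ≈ 0.000204525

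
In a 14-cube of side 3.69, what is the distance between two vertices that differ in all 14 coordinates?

Diagonal = √14 · 3.69 ≈ 13.8067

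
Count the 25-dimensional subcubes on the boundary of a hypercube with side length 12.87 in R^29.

Number of 25-faces = C(29,25) · 2^(29-25) = 23751 · 16 = 380016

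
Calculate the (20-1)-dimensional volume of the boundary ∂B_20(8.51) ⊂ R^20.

S = n·V_n(r)/r = 20·V_20(8.51)/8.51 (volume-to-surface relation), giving 2.40673e+17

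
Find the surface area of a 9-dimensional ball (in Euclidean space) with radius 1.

The surface area of an n-ball is 2π^(n/2) r^(n-1) / Γ(n/2). For n=9, r=1: 32·π^4/105 ≈ 29.6866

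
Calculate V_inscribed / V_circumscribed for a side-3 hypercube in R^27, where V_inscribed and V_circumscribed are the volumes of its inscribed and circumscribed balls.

V_in / V_out = (r_in/r_out)^27 = (1/√27)^27 = 27^(-27/2) ≈ 4.74886e-20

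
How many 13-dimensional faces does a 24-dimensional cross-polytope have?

Number of 13-faces = 2^(13+1) · C(24,13+1) = 16384 · 1961256 = 32133218304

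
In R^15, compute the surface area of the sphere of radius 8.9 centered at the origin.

|∂B_15(8.9)| ≈ 1.11939e+14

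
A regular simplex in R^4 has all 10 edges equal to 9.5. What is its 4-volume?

V = (9.5^4 / 4!) · √((4+1) / 2^4) ≈ 189.718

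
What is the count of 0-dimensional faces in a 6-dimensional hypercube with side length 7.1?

Number of 0-faces = C(6,0) · 2^(6-0) = 1 · 64 = 64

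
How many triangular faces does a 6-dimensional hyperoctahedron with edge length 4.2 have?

f_2(6-orthoplex) = 2^3 · (6 choose 3) = 160.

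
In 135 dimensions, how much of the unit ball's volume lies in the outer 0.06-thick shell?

V(inner)/V(outer) = ((1-0.06)/1)^135 ≈ 0.0002356, so the shell fraction is 0.999764.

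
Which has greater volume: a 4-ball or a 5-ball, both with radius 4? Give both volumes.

V_4(4) ≈ 1263.31. V_5(4) ≈ 5390.12. The 5-ball is larger.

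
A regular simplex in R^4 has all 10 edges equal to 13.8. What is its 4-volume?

Volume = 13.8^4 · √(5/2^4) / 4! ≈ 844.754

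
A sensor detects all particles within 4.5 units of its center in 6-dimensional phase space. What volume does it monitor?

Volume = π^{6/2}·(4.5)^6/Γ(4) = 177147·π^3/128 ≈ 42911.5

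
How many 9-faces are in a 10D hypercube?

Choose 9 of 10 axes to span the face (C(10,9) = 10 ways), then fix each of the remaining 1 coordinate at one of its two extreme values (2^1 = 2 ways): 10·2 = 20.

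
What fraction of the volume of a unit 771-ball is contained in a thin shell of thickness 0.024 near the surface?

V(inner)/V(outer) = ((1-0.024)/1)^771 ≈ 7.342e-09, so the shell fraction is 0.9999999927.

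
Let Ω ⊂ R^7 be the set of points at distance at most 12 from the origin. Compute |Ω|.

V_7(12) = π^(7/2) · (12)^7 / Γ(7/2 + 1) = 191102976·π^3/35 ≈ 1.69297e+08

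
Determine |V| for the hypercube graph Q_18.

Each vertex is a binary string of length 18, so there are 2^18 = 262144.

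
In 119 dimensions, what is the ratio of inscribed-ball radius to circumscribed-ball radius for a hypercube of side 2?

r_in / r_out = (2/2) / (2√119/2) = 1/√119 ≈ 0.0916698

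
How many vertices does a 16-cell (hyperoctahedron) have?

Number of vertices = 2n = 8.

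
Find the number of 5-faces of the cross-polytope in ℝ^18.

An n-cross-polytope has 2^(k+1)·C(n,k+1) k-faces. Here 2^6·C(18,6) = 64·18564 = 1188096.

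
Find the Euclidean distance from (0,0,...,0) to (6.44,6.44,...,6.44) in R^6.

Diagonal = √6 · 6.44 ≈ 15.7747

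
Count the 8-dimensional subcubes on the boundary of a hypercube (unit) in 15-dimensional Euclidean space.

Choose 8 of 15 axes to span the face (C(15,8) = 6435 ways), then fix each of the remaining 7 coordinates at one of its two extreme values (2^7 = 128 ways): 6435·128 = 823680.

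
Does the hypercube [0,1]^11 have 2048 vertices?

True. The 11-cube has 2^11 = 2048 vertices.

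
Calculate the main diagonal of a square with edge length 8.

d = √(8² + 8² + ... + 8²) [2 terms] = √(2·8²) = 8√2 ≈ 11.3137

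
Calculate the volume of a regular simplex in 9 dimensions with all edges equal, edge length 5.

For a regular n-simplex with edge a, V = (a^n / n!)·√((n+1)/2^n). With a=5, n=9: V ≈ 0.752198.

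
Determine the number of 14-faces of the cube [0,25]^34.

Number of 14-faces = C(34,14) · 2^(34-14) = 1391975640 · 1048576 = 1459592248688640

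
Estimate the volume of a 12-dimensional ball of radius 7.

V_12(7) = π^(12/2) · (7)^12 / Γ(12/2 + 1) = 13841287201·π^6/720 ≈ 1.84818e+10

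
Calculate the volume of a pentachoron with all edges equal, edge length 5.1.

For a regular n-simplex with edge a, V = (a^n / n!)·√((n+1)/2^n). With a=5.1, n=4: V ≈ 15.7578.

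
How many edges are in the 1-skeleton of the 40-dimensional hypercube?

An n-cube has n·2^(n-1) edges. With n = 40: 40·549755813888 = 21990232555520.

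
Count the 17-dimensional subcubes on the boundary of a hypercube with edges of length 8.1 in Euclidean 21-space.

Number of 17-faces = C(21,17) · 2^(21-17) = 5985 · 16 = 95760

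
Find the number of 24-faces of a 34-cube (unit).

An n-cube has C(n,k)·2^(n-k) k-faces. Here C(34,24)·2^10 = 131128140·1024 = 134275215360.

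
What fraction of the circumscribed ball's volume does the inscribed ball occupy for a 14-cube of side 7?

Volume scales as r^n, and r_in/r_out = 1/√14, giving (1/√14)^14 ≈ 9.48645e-09.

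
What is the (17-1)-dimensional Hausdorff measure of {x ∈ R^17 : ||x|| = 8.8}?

S = n·V_n(r)/r = 17·V_17(8.8)/8.8 (volume-to-surface relation), giving 3.09979e+15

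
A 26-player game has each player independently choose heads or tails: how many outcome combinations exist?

The 26-cube has 2^26 = 67108864 vertices.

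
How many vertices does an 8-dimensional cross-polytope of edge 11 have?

An n-cross-polytope has 2n vertices; here n = 8, giving 16.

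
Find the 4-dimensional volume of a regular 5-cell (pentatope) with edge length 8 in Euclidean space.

V = (8^4 / 4!) · √((4+1) / 2^4) ≈ 95.4056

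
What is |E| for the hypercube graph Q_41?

An n-cube has n·2^(n-1) edges. With n = 41: 41·1099511627776 = 45079976738816.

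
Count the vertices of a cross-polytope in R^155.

The 155-dimensional cross-polytope has 2n = 2·155 = 310 vertices.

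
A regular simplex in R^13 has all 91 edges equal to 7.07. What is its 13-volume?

For a regular n-simplex with edge a, V = (a^n / n!)·√((n+1)/2^n). With a=7.07, n=13: V ≈ 0.732051.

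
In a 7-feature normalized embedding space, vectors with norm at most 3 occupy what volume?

V_7(3) = π^(7/2) · (3)^7 / Γ(7/2 + 1) = 11664·π^3/35 ≈ 10333.1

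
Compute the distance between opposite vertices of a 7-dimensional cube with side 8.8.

The space diagonal of an n-cube of side s is s√n. Here 8.8·√7 ≈ 23.2826.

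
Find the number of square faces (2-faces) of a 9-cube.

f_2(9-cube) = (9 choose 2) · 2^7 = 4608.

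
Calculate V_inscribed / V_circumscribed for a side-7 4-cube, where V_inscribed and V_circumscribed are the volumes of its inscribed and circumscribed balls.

V_in/V_out = n^(-n/2) = 4^(-4/2) ≈ 0.0625.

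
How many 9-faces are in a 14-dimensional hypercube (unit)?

Choose 9 of 14 axes to span the face (C(14,9) = 2002 ways), then fix each of the remaining 5 coordinates at one of its two extreme values (2^5 = 32 ways): 2002·32 = 64064.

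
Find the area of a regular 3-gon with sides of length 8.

Area = (√3/4) · 8² = 27.7128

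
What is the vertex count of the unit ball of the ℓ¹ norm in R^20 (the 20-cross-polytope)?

The 20-dimensional cross-polytope has 2n = 2·20 = 40 vertices.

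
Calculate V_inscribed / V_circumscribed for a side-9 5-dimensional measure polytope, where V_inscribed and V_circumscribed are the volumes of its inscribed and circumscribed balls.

Volume scales as r^n, and r_in/r_out = 1/√5, giving (1/√5)^5 ≈ 0.0178885.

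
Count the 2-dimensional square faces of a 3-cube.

f_2(3-cube) = (3 choose 2) · 2^1 = 6.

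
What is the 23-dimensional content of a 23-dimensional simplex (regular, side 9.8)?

V_23 = √(24) · 9.8^23 / (23! · 2^(23/2)) ≈ 0.00411118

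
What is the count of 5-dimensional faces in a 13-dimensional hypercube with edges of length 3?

Choose 5 of 13 axes to span the face (C(13,5) = 1287 ways), then fix each of the remaining 8 coordinates at one of its two extreme values (2^8 = 256 ways): 1287·256 = 329472.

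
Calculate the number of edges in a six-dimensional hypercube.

An n-cube has n·2^(n-1) edges. With n = 6: 6·32 = 192.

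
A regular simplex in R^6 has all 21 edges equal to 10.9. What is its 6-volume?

V_6 = √(7) · 10.9^6 / (6! · 2^(6/2)) ≈ 770.345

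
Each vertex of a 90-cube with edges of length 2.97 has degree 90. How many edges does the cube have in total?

Each of the 2^90 = 1237940039285380274899124224 vertices has degree 90; total edges = 90·2^90/2 = 55707301767842112370460590080.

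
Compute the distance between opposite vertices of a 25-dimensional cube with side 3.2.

||(3.2,3.2,...,3.2)|| = √(25)·3.2 = 16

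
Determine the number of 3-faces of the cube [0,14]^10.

Choose 3 of 10 axes to span the face (C(10,3) = 120 ways), then fix each of the remaining 7 coordinates at one of its two extreme values (2^7 = 128 ways): 120·128 = 15360.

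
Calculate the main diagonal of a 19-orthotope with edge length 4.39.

||(4.39,4.39,...,4.39)|| = √(19)·4.39 ≈ 19.1356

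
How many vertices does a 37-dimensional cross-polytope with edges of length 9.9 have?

The 37-dimensional cross-polytope has 2n = 2·37 = 74 vertices.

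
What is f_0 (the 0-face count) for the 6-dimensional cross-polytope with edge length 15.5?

An n-cross-polytope has 2^(k+1)·C(n,k+1) k-faces. Here 2^1·C(6,1) = 2·6 = 12.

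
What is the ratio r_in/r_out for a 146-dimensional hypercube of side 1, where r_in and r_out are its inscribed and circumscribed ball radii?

For an n-cube of any side s, the inradius is s/2 and the circumradius is s√n/2, so the ratio is 1/√146 ≈ 0.0827606.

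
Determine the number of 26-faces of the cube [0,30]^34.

f_26(34-cube) = (34 choose 26) · 2^8 = 4647988224.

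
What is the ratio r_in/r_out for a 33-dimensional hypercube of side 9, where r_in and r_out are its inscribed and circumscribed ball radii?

Ratio = (s/2)/(s√33/2) = 33^(-1/2) ≈ 0.174078.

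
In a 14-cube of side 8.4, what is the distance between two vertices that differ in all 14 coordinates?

||(8.4,8.4,...,8.4)|| = √(14)·8.4 ≈ 31.4299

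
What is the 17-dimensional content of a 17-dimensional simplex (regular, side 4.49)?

V_17 = √(18) · 4.49^17 / (17! · 2^(17/2)) ≈ 4.03646e-06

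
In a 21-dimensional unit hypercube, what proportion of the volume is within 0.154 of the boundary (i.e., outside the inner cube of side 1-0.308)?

Shell fraction = 1 - (1-0.308)^21 ≈ 0.999561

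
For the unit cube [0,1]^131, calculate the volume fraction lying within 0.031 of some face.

The inner cube has side 1-2·0.031 = 0.938 and volume (0.938)^131 ≈ 0.0002283, so the shell holds 0.999772 of the volume.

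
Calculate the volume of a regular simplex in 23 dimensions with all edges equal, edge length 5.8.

For a regular n-simplex with edge a, V = (a^n / n!)·√((n+1)/2^n). With a=5.8, n=23: V ≈ 2.36925e-08.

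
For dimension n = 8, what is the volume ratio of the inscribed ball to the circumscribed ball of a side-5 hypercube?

The radii are 5/2 and 5√8/2, so the volume ratio is (1/√8)^8 = 8^{-8/2} ≈ 0.000244141.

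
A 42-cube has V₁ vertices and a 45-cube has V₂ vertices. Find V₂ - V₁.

V₁ = 2^42 = 4398046511104. V₂ = 2^45 = 35184372088832. V₂ - V₁ = 30786325577728.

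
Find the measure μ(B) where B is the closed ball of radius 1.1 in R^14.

The n-ball volume is π^(n/2)·r^n/Γ(n/2+1). With n=14, r=1.1: V ≈ 2.27571.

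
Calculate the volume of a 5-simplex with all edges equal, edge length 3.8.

V = (3.8^5 / 5!) · √((5+1) / 2^5) ≈ 2.85915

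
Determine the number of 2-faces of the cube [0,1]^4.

Number of 2-faces = C(4,2) · 2^(4-2) = 6 · 4 = 24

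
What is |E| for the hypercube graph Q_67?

An n-cube has n·2^(n-1) edges. With n = 67: 67·73786976294838206464 = 4943727411754159833088.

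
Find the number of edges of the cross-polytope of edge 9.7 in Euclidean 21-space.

Number of 1-faces = 2^(1+1) · C(21,1+1) = 4 · 210 = 840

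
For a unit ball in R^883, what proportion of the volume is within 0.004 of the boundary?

Shell fraction = 1 - (1-0.004)^883 ≈ 0.97096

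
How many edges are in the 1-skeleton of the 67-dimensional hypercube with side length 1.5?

An n-cube has n·2^(n-1) edges. With n = 67: 67·73786976294838206464 = 4943727411754159833088.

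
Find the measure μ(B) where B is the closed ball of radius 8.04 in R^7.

Volume = π^{7/2}·(8.04)^7/Γ(9/2) ≈ 1.02606e+07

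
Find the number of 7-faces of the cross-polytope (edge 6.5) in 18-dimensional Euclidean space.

Number of 7-faces = 2^(7+1) · C(18,7+1) = 256 · 43758 = 11202048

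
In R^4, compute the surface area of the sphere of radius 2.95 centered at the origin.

S_4(2.95) = 2·π^(4/2)·(2.95)^3 / Γ(4/2) ≈ 506.752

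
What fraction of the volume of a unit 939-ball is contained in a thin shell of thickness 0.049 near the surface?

V(inner)/V(outer) = ((1-0.049)/1)^939 ≈ 3.247e-21, so the shell fraction is 1 - 3.247e-21.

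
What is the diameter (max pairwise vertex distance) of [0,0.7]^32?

||(0.7,0.7,...,0.7)|| = √(32)·0.7 ≈ 3.9598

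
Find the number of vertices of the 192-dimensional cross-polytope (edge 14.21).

The 192-dimensional cross-polytope has 2n = 2·192 = 384 vertices.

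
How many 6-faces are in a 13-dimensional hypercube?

Choose 6 of 13 axes to span the face (C(13,6) = 1716 ways), then fix each of the remaining 7 coordinates at one of its two extreme values (2^7 = 128 ways): 1716·128 = 219648.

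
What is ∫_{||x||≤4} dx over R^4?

Volume = π^{4/2}·(4)^4/Γ(3) = 128·π^2 ≈ 1263.31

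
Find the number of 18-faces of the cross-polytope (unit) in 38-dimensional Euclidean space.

Number of 18-faces = 2^(18+1) · C(38,18+1) = 524288 · 35345263800 = 18531097667174400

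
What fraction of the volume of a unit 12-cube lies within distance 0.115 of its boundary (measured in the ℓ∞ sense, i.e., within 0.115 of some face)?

The inner cube has side 1-2·0.115 = 0.77 and volume (0.77)^12 ≈ 0.04344, so the shell holds 0.95656 of the volume.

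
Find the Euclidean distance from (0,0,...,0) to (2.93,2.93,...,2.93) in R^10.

The space diagonal of an n-cube of side s is s√n. Here 2.93·√10 ≈ 9.26547.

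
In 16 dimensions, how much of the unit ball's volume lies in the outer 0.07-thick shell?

Shell fraction = 1 - (1-0.07)^16 ≈ 0.686868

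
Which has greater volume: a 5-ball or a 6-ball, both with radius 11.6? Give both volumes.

V_5(11.6) ≈ 1.10558e+06. V_6(11.6) ≈ 1.25906e+07. The 6-ball is larger.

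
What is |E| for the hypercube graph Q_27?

Each of the 2^27 = 134217728 vertices has degree 27; total edges = 27·2^27/2 = 1811939328.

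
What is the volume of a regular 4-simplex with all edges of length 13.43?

V_4 = √(5) · 13.43^4 / (4! · 2^(4/2)) ≈ 757.736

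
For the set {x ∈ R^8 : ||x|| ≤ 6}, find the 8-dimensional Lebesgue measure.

The n-ball volume is π^(n/2)·r^n/Γ(n/2+1). With n=8, r=6: V = 69984·π^4 ≈ 6.81708e+06.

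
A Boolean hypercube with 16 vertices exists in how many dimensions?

2^n = 16 ⇒ n = log_2(16) = 4.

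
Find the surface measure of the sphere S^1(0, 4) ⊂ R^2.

S_2(4) = 2·π^(2/2)·(4)^1 / Γ(2/2) = 2πr = 2π·4 ≈ 25.1327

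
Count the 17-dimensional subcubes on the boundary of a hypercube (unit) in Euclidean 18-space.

Number of 17-faces = C(18,17) · 2^(18-17) = 18 · 2 = 36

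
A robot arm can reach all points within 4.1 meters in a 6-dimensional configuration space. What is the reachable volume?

Volume = π^{6/2}·(4.1)^6/Γ(4) ≈ 24547.2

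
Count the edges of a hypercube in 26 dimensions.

The 26-cube has n·2^(n-1) = 26·2^25 = 26·33554432 = 872415232 edges.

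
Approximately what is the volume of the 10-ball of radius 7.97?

V_10(7.97) = π^(10/2) · (7.97)^10 / Γ(10/2 + 1) ≈ 2.63725e+09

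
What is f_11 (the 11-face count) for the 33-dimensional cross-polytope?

An n-cross-polytope has 2^(k+1)·C(n,k+1) k-faces. Here 2^12·C(33,12) = 4096·354817320 = 1453331742720.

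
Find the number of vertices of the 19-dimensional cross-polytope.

Number of vertices = 2n = 38.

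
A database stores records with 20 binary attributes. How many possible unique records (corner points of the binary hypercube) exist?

An n-cube has 2^n vertices; for n = 20 that is 2^20 = 1048576.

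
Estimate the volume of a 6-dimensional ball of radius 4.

Volume = π^{6/2}·(4)^6/Γ(4) = 2048·π^3/3 ≈ 21167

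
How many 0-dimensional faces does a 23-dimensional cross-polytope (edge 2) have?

Each 0-face is the convex hull of 1 vertex, one chosen as ±e_i from each of 1 distinct axis: 2^1·C(23,1) = 46.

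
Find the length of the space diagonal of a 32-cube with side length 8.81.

Diagonal = √32 · 8.81 ≈ 49.8369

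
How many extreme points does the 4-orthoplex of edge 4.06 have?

The 4-dimensional cross-polytope has 2n = 2·4 = 8 vertices.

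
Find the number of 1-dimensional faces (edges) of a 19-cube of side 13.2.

Number of 1-faces = C(19,1)·2^(19-1) = 19·262144 = 4980736.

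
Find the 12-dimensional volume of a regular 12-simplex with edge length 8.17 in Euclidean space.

V = (8.17^12 / 12!) · √((12+1) / 2^12) ≈ 10.4021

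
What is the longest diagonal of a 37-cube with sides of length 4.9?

The space diagonal of an n-cube of side s is s√n. Here 4.9·√37 ≈ 29.8055.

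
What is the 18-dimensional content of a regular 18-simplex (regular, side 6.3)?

Volume = 6.3^18 · √(19/2^18) / 18! ≈ 0.000325009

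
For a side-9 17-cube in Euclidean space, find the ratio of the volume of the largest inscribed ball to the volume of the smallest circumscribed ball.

V_in/V_out = n^(-n/2) = 17^(-17/2) ≈ 3.47684e-11.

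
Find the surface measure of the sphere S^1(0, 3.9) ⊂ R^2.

S = n·V_n(r)/r = 2·V_2(3.9)/3.9 (volume-to-surface relation), giving 2πr = 2π·3.9 ≈ 24.5044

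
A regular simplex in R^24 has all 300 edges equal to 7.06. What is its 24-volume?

V_24 = √(25) · 7.06^24 / (24! · 2^(24/2)) ≈ 4.62612e-07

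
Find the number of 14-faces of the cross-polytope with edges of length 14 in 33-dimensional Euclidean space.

Number of 14-faces = 2^(14+1) · C(33,14+1) = 32768 · 1037158320 = 33985603829760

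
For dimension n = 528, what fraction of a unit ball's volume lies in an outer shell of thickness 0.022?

1 - (1-0.022)^528 ≈ 0.999992 ≈ 99.999208%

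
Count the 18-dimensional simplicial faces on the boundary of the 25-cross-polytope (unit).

f_18(25-orthoplex) = 2^19 · (25 choose 19) = 92851404800.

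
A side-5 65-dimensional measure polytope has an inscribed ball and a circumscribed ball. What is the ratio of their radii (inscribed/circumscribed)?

For an n-cube of any side s, the inradius is s/2 and the circumradius is s√n/2, so the ratio is 1/√65 ≈ 0.124035.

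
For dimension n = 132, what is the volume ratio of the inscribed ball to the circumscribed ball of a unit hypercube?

Volume scales as r^n, and r_in/r_out = 1/√132, giving (1/√132)^132 ≈ 1.10185e-140.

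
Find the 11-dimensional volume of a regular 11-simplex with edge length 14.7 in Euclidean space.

V = (14.7^11 / 11!) · √((11+1) / 2^11) ≈ 13281.9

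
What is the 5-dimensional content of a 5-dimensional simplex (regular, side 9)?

For a regular n-simplex with edge a, V = (a^n / n!)·√((n+1)/2^n). With a=9, n=5: V ≈ 213.075.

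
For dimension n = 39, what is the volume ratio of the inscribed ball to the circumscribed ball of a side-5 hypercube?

V_in / V_out = (r_in/r_out)^39 = (1/√39)^39 = 39^(-39/2) ≈ 9.42411e-32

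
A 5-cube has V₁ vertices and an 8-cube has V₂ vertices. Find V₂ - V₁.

V₁ = 2^5 = 32. V₂ = 2^8 = 256. V₂ - V₁ = 224.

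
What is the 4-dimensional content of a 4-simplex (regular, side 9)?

For a regular n-simplex with edge a, V = (a^n / n!)·√((n+1)/2^n). With a=9, n=4: V ≈ 152.821.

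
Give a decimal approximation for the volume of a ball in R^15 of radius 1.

The n-ball volume is π^(n/2)·r^n/Γ(n/2+1). With n=15, r=1: V = 256·π^7/2027025 ≈ 0.381443.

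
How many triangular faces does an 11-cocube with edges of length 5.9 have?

Number of 2-faces = 2^(2+1) · C(11,2+1) = 8 · 165 = 1320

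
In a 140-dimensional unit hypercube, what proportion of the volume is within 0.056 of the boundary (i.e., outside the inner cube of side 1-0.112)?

The inner cube has side 1-2·0.056 = 0.888 and volume (0.888)^140 ≈ 5.995e-08, so the shell holds 0.99999994 of the volume.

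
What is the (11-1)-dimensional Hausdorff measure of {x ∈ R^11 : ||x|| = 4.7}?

The surface area of an n-ball is 2π^(n/2) r^(n-1) / Γ(n/2). For n=11, r=4.7: 1.09012e+08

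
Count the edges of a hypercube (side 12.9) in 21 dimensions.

An n-cube has n·2^(n-1) edges. With n = 21: 21·1048576 = 22020096.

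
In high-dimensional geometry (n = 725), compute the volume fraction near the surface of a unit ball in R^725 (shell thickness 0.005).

1 - (1-0.005)^725 ≈ 0.973592 ≈ 97.36%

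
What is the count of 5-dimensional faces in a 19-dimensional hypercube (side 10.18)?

Choose 5 of 19 axes to span the face (C(19,5) = 11628 ways), then fix each of the remaining 14 coordinates at one of its two extreme values (2^14 = 16384 ways): 11628·16384 = 190513152.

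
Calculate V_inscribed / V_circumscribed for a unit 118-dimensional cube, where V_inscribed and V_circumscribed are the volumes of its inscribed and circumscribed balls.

Volume scales as r^n, and r_in/r_out = 1/√118, giving (1/√118)^118 ≈ 5.74066e-123.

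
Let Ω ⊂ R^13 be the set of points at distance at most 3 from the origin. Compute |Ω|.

Volume = π^{13/2}·(3)^13/Γ(15/2) = 7558272·π^6/5005 ≈ 1.45184e+06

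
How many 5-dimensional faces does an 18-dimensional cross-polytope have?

Number of 5-faces = 2^(5+1) · C(18,5+1) = 64 · 18564 = 1188096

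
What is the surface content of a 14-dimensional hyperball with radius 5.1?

The surface area of an n-ball is 2π^(n/2) r^(n-1) / Γ(n/2). For n=14, r=5.1: 1.32483e+10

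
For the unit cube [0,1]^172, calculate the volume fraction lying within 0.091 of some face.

1 - (1 - 2·0.091)^172 = 1 - 0.818^172 ≈ 1 - 9.853e-16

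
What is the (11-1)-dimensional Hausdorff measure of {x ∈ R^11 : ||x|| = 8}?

S = n·V_n(r)/r = 11·V_11(8)/8 (volume-to-surface relation), giving 68719476736·π^5/945 ≈ 2.22535e+10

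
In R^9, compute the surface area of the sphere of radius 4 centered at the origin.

The surface area of an n-ball is 2π^(n/2) r^(n-1) / Γ(n/2). For n=9, r=4: 2097152·π^4/105 ≈ 1.94554e+06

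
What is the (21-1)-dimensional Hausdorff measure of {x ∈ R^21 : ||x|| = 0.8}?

|∂B_21(0.8)| ≈ 0.00337728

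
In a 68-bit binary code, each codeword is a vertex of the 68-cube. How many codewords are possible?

The 68-cube has 2^68 = 295147905179352825856 vertices.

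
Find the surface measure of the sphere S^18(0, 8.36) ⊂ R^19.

S_19(8.36) = 2·π^(19/2)·(8.36)^18 / Γ(19/2) ≈ 3.52415e+16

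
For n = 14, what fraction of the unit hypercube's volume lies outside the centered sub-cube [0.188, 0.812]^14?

The inner cube has side 1-2·0.188 = 0.624 and volume (0.624)^14 ≈ 0.001357, so the shell holds 0.998643 of the volume.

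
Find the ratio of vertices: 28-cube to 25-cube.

The 28-cube has 2^28 = 268435456 vertices. The 25-cube has 2^25 = 33554432 vertices. Ratio: 268435456/33554432 = 8.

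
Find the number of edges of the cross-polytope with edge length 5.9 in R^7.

f_1(7-orthoplex) = 2^2 · (7 choose 2) = 84.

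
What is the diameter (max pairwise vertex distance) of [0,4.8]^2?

d = √(4.8² + 4.8² + ... + 4.8²) [2 terms] = √(2·4.8²) = 4.8√2 ≈ 6.78823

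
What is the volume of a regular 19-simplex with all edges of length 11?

For a regular n-simplex with edge a, V = (a^n / n!)·√((n+1)/2^n). With a=11, n=19: V ≈ 3.10525.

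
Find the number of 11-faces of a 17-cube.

f_11(17-cube) = (17 choose 11) · 2^6 = 792064.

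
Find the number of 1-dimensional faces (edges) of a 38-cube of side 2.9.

Each of the 2^38 = 274877906944 vertices has degree 38; total edges = 38·2^38/2 = 5222680231936.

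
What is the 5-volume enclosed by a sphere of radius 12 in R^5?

The n-ball volume is π^(n/2)·r^n/Γ(n/2+1). With n=5, r=12: V = 663552·π^2/5 ≈ 1.3098e+06.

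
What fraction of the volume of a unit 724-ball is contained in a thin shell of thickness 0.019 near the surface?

Shell fraction = 1 - (1-0.019)^724 ≈ 0.9999990703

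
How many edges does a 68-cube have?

The 68-cube has n·2^(n-1) = 68·2^67 = 68·147573952589676412928 = 10035028776097996079104 edges.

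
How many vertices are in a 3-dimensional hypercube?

An n-cube has C(n,k)·2^(n-k) k-faces. Here C(3,0)·2^3 = 1·8 = 8.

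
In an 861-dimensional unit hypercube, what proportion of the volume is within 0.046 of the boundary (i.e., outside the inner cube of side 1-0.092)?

The inner cube has side 1-2·0.046 = 0.908 and volume (0.908)^861 ≈ 8.164e-37, so the shell holds 1 - 8.164e-37 of the volume.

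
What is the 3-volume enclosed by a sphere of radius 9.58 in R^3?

V_3(9.58) = π^(3/2) · (9.58)^3 / Γ(3/2 + 1) ≈ 3682.86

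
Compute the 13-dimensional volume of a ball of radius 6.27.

V_13(6.27) = π^(13/2) · (6.27)^13 / Γ(13/2 + 1) ≈ 2.10775e+10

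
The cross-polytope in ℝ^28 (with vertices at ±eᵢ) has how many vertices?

An n-cross-polytope has 2n vertices; here n = 28, giving 56.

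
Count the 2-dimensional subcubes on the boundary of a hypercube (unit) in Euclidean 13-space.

Number of 2-faces = C(13,2) · 2^(13-2) = 78 · 2048 = 159744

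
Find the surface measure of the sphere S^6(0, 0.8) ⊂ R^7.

S_7(0.8) = 2·π^(7/2)·(0.8)^6 / Γ(7/2) ≈ 8.66998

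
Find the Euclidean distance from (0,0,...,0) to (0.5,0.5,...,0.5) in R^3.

Diagonal = √3 · 0.5 ≈ 0.866025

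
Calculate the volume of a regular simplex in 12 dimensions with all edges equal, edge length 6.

V_12 = √(13) · 6^12 / (12! · 2^(12/2)) ≈ 0.256018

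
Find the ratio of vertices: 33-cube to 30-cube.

The 33-cube has 2^33 = 8589934592 vertices. The 30-cube has 2^30 = 1073741824 vertices. Ratio: 8589934592/1073741824 = 8.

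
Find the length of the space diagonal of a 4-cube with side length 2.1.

||(2.1,2.1,...,2.1)|| = √(4)·2.1 = 4.2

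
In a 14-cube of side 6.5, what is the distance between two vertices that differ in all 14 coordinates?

d = √(6.5² + 6.5² + ... + 6.5²) [14 terms] = √(14·6.5²) = 6.5√14 ≈ 24.3208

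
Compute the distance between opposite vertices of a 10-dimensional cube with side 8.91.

||(8.91,8.91,...,8.91)|| = √(10)·8.91 ≈ 28.1759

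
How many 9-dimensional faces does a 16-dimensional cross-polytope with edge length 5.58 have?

f_9(16-orthoplex) = 2^10 · (16 choose 10) = 8200192.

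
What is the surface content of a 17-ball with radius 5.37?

S = n·V_n(r)/r = 17·V_17(5.37)/5.37 (volume-to-surface relation), giving 1.14604e+12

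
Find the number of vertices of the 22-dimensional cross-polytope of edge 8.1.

Number of vertices = 2n = 44.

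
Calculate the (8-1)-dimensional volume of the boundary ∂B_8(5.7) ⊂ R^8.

The surface area of an n-ball is 2π^(n/2) r^(n-1) / Γ(n/2). For n=8, r=5.7: 6.34749e+06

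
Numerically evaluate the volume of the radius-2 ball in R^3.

V_3(2) = π^(3/2) · (2)^3 / Γ(3/2 + 1) = 32·π/3 ≈ 33.5103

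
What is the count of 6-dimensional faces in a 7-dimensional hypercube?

Number of 6-faces = C(7,6) · 2^(7-6) = 7 · 2 = 14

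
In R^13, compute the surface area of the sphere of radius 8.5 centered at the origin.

S = n·V_n(r)/r = 13·V_13(8.5)/8.5 (volume-to-surface relation), giving 582622237229761·π^6/332640 ≈ 1.68388e+12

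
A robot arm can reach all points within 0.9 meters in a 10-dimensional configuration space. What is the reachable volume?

The n-ball volume is π^(n/2)·r^n/Γ(n/2+1). With n=10, r=0.9: V ≈ 0.889187.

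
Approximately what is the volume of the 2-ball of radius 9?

V_2(9) = π^(2/2) · (9)^2 / Γ(2/2 + 1) = 81·π ≈ 254.469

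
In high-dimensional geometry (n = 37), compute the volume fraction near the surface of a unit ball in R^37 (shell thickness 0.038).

1 - (1-0.038)^37 ≈ 0.761506 ≈ 76.15%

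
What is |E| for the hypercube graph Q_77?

Number of 1-faces = C(77,1)·2^(77-1) = 77·75557863725914323419136 = 5817955506895402903273472.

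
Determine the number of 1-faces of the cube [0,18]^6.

Number of 1-faces = C(6,1) · 2^(6-1) = 6 · 32 = 192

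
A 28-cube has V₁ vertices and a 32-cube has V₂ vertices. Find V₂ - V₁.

V₁ = 2^28 = 268435456. V₂ = 2^32 = 4294967296. V₂ - V₁ = 4026531840.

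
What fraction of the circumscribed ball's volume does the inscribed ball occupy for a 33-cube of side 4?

Volume scales as r^n, and r_in/r_out = 1/√33, giving (1/√33)^33 ≈ 8.80076e-26.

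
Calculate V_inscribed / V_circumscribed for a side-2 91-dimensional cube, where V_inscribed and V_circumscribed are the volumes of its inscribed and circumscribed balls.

The radii are 2/2 and 2√91/2, so the volume ratio is (1/√91)^91 = 91^{-91/2} ≈ 7.30494e-90.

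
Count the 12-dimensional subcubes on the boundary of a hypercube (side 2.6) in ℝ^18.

f_12(18-cube) = (18 choose 12) · 2^6 = 1188096.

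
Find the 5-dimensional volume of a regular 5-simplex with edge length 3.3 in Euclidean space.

V_5 = √(6) · 3.3^5 / (5! · 2^(5/2)) ≈ 1.41218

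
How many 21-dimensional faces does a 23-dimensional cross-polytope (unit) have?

Each 21-face is the convex hull of 22 vertices, one chosen as ±e_i from each of 22 distinct axes: 2^22·C(23,22) = 96468992.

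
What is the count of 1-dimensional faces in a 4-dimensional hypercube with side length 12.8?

Choose 1 of 4 axes to span the face (C(4,1) = 4 ways), then fix each of the remaining 3 coordinates at one of its two extreme values (2^3 = 8 ways): 4·8 = 32.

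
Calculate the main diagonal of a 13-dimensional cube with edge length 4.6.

||(4.6,4.6,...,4.6)|| = √(13)·4.6 ≈ 16.5855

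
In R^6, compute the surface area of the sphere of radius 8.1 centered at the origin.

S_6(8.1) = 2·π^(6/2)·(8.1)^5 / Γ(6/2) ≈ 1.08112e+06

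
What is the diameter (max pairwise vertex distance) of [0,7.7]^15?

||(7.7,7.7,...,7.7)|| = √(15)·7.7 ≈ 29.822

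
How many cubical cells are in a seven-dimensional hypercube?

Number of 3-faces = C(7,3) · 2^(7-3) = 35 · 16 = 560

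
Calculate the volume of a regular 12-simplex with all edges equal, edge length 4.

For a regular n-simplex with edge a, V = (a^n / n!)·√((n+1)/2^n). With a=4, n=12: V ≈ 0.00197322.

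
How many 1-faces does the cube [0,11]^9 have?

Each of the 2^9 = 512 vertices has degree 9; total edges = 9·2^9/2 = 2304.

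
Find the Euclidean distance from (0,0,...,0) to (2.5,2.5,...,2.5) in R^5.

The space diagonal of an n-cube of side s is s√n. Here 2.5·√5 ≈ 5.59017.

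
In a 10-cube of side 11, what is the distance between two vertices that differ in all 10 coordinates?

Diagonal = √10 · 11 ≈ 34.7851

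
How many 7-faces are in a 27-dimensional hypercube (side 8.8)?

An n-cube has C(n,k)·2^(n-k) k-faces. Here C(27,7)·2^20 = 888030·1048576 = 931166945280.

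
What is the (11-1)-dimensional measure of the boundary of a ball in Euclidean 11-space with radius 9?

The surface area of an n-ball is 2π^(n/2) r^(n-1) / Γ(n/2). For n=11, r=9: 8264970432·π^5/35 ≈ 7.22641e+10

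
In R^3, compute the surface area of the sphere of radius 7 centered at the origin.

The surface area of an n-ball is 2π^(n/2) r^(n-1) / Γ(n/2). For n=3, r=7: 4πr² = 4π·(7)² ≈ 615.752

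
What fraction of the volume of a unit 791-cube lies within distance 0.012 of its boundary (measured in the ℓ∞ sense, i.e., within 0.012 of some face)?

The inner cube has side 1-2·0.012 = 0.976 and volume (0.976)^791 ≈ 4.517e-09, so the shell holds 0.9999999955 of the volume.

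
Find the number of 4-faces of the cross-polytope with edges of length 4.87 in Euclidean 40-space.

Number of 4-faces = 2^(4+1) · C(40,4+1) = 32 · 658008 = 21056256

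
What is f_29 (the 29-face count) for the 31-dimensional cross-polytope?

f_29(31-orthoplex) = 2^30 · (31 choose 30) = 33285996544.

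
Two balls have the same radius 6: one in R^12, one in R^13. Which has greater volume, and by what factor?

V_12(6) ≈ 2.90658e+09, V_13(6) ≈ 1.18934e+10. The 13-ball is larger by a factor of 4.092.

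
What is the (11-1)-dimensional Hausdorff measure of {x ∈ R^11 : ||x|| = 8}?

S = n·V_n(r)/r = 11·V_11(8)/8 (volume-to-surface relation), giving 68719476736·π^5/945 ≈ 2.22535e+10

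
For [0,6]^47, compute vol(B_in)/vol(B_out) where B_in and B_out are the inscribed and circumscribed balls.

V_in / V_out = (r_in/r_out)^47 = (1/√47)^47 = 47^(-47/2) ≈ 5.07809e-40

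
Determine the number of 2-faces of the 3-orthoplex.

f_2(3-orthoplex) = 2^3 · (3 choose 3) = 8.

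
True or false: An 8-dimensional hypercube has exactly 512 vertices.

False. The 8-cube has 2^8 = 256 vertices.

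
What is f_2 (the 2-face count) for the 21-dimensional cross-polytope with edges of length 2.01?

Number of 2-faces = 2^(2+1) · C(21,2+1) = 8 · 1330 = 10640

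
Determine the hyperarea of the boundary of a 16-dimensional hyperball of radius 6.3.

S_16(6.3) = 2·π^(16/2)·(6.3)^15 / Γ(16/2) ≈ 3.6805e+12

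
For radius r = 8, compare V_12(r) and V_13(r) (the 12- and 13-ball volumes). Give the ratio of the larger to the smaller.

V_12(8) ≈ 9.17586e+10, V_13(8) ≈ 5.00623e+11. The 13-ball is larger by a factor of 5.456.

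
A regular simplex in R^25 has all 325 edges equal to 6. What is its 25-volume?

V = (6^25 / 25!) · √((25+1) / 2^25) ≈ 1.61342e-09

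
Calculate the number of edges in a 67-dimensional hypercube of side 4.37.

An n-cube has n·2^(n-1) edges. With n = 67: 67·73786976294838206464 = 4943727411754159833088.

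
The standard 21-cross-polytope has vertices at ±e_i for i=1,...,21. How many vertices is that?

Number of vertices = 2n = 42.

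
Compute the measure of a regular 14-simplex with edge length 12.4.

For a regular n-simplex with edge a, V = (a^n / n!)·√((n+1)/2^n). With a=12.4, n=14: V ≈ 705.23.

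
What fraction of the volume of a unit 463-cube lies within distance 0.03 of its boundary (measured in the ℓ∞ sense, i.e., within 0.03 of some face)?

1 - (1 - 2·0.03)^463 = 1 - 0.94^463 ≈ 1 - 3.616e-13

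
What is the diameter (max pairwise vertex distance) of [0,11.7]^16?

The space diagonal of an n-cube of side s is s√n. Here 11.7·√16 = 46.8.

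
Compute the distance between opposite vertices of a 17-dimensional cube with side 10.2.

Diagonal = √17 · 10.2 ≈ 42.0557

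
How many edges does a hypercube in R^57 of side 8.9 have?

An n-cube has n·2^(n-1) edges. With n = 57: 57·72057594037927936 = 4107282860161892352.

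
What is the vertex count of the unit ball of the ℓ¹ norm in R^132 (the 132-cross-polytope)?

The 132-dimensional cross-polytope has 2n = 2·132 = 264 vertices.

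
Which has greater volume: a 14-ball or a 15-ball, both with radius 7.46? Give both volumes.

V_14(7.46) ≈ 9.90746e+11. V_15(7.46) ≈ 4.70449e+12. The 15-ball is larger.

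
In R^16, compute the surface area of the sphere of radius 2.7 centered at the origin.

The surface area of an n-ball is 2π^(n/2) r^(n-1) / Γ(n/2). For n=16, r=2.7: 1.11238e+07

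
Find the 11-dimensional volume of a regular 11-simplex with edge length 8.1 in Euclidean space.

V = (8.1^11 / 11!) · √((11+1) / 2^11) ≈ 18.8845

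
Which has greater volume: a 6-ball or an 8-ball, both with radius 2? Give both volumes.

V_6(2) ≈ 330.734. V_8(2) ≈ 1039.03. The 8-ball is larger.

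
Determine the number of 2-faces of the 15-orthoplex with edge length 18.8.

f_2(15-orthoplex) = 2^3 · (15 choose 3) = 3640.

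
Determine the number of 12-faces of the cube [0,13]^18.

An n-cube has C(n,k)·2^(n-k) k-faces. Here C(18,12)·2^6 = 18564·64 = 1188096.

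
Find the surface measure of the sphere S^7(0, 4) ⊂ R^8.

|∂B_8(4)| = 16384·π^4/3 ≈ 531984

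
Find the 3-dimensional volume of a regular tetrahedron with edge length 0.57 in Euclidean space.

Volume = (√2/12) · 0.57³ = 0.0218252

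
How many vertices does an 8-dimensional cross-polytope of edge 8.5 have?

The vertices are ±e_1, ..., ±e_8, so there are 2·8 = 16.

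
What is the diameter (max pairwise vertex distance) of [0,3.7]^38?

Diagonal = √38 · 3.7 ≈ 22.8083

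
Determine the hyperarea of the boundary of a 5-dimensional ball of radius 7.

The surface area of an n-ball is 2π^(n/2) r^(n-1) / Γ(n/2). For n=5, r=7: 19208·π^2/3 ≈ 63191.8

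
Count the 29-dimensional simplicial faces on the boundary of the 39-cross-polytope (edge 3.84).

Each 29-face is the convex hull of 30 vertices, one chosen as ±e_i from each of 30 distinct axes: 2^30·C(39,30) = 227542140366880768.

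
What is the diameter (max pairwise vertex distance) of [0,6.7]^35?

||(6.7,6.7,...,6.7)|| = √(35)·6.7 ≈ 39.6377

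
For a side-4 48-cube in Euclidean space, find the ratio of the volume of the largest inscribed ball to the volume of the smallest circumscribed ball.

Volume scales as r^n, and r_in/r_out = 1/√48, giving (1/√48)^48 ≈ 4.469e-41.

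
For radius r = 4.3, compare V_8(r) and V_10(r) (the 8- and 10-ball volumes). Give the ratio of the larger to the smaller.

V_8(4.3) ≈ 474390, V_10(4.3) ≈ 5.51128e+06. The 10-ball is larger by a factor of 11.62.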